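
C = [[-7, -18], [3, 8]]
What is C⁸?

[[-509, -1530], [255, 766]]

tr C = 1 and det C = -2, so the characteristic polynomial is λ² − (1)λ + (-2) with roots 2 and -1.
Eigenvectors give P = [[-2, 3], [1, -1]] with P⁻¹ = [[1, 3], [1, 2]], and C = P·diag(2, -1)·P⁻¹.
Then C⁸ = P·diag(256, 1)·P⁻¹ = [[-512, 3], [256, -1]] · [[1, 3], [1, 2]] = [[-509, -1530], [255, 766]].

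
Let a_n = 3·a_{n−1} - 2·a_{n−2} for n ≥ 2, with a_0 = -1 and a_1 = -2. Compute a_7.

-128

With companion matrix B = [[3, -2], [1, 0]], [a_n, a_{n−1}]ᵀ = B·[a_{n−1}, a_{n−2}]ᵀ, so [a_7, a_6]ᵀ = B⁶·[a_1, a_0]ᵀ.
B⁶ = [[127, -126], [63, -62]], giving [a_7, a_6]ᵀ = [[-128], [-64]].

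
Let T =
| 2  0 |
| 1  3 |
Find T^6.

tr T = 5 and det T = 6, so the characteristic polynomial is λ² − (5)λ + (6) with roots 3 and 2.
Eigenvectors give P = [[0, 1], [−1, −1]] with P⁻¹ = [[−1, −1], [1, 0]], and T = P·diag(3, 2)·P⁻¹.
Then T^6 = P·diag(729, 64)·P⁻¹ = [[0, 64], [−729, −64]] · [[−1, −1], [1, 0]] = [[64, 0], [665, 729]].

[[64, 0], [665, 729]]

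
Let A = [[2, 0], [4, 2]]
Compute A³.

[[8, 0], [48, 8]]

A² = [[4, 0], [16, 4]]
A³ = [[8, 0], [48, 8]]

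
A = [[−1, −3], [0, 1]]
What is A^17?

[[−1, −3], [0, 1]]

A² = I (check: tr A = 0 and det A = −1), so A^17 = A since 17 is odd.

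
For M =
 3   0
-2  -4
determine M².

[[9, 0], [2, 16]]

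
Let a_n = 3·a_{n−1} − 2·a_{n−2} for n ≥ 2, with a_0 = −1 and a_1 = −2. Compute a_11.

−2048

With companion matrix T = [[3, −2], [1, 0]], [a_n, a_{n−1}]ᵀ = T·[a_{n−1}, a_{n−2}]ᵀ, so [a_11, a_10]ᵀ = T¹⁰·[a_1, a_0]ᵀ.
T¹⁰ = [[2047, −2046], [1023, −1022]], giving [a_11, a_10]ᵀ = [[−2048], [−1024]].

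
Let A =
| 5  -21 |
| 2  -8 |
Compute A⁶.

[[-377, 1323], [-126, 442]]

tr A = -3 and det A = 2, so the characteristic polynomial is λ² − (-3)λ + (2) with roots -2 and -1.
Eigenvectors give P = [[3, 7], [1, 2]] with P⁻¹ = [[-2, 7], [1, -3]], and A = P·diag(-2, -1)·P⁻¹.
Then A⁶ = P·diag(64, 1)·P⁻¹ = [[192, 7], [64, 2]] · [[-2, 7], [1, -3]] = [[-377, 1323], [-126, 442]].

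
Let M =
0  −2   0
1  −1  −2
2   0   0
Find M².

[[−2, 2, 4], [−5, −1, 2], [0, −4, 0]]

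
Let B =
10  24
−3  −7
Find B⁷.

[[1144, 3048], [−381, −1015]]

tr B = 3 and det B = 2, so the characteristic polynomial is λ² − (3)λ + (2) with roots 1 and 2.
Eigenvectors give P = [[−8, 3], [3, −1]] with P⁻¹ = [[1, 3], [3, 8]], and B = P·diag(1, 2)·P⁻¹.
Then B⁷ = P·diag(1, 128)·P⁻¹ = [[−8, 384], [3, −128]] · [[1, 3], [3, 8]] = [[1144, 3048], [−381, −1015]].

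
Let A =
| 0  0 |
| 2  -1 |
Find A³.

A² = [[0, 0], [-2, 1]]
A³ = [[0, 0], [2, -1]]

[[0, 0], [2, -1]]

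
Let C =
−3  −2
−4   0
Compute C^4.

[[361, 150], [300, 136]]

C^2 = [[17, 6], [12, 8]]
C^3 = [[−75, −34], [−68, −24]]
C^4 = [[361, 150], [300, 136]]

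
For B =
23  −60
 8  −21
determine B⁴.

tr B = 2 and det B = −3, so the characteristic polynomial is λ² − (2)λ + (−3) with roots 3 and −1.
Eigenvectors give P = [[3, −5], [1, −2]] with P⁻¹ = [[2, −5], [1, −3]], and B = P·diag(3, −1)·P⁻¹.
Then B⁴ = P·diag(81, 1)·P⁻¹ = [[243, −5], [81, −2]] · [[2, −5], [1, −3]] = [[481, −1200], [160, −399]].

[[481, −1200], [160, −399]]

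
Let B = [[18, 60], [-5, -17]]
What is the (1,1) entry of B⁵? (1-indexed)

1068

tr B = 1 and det B = -6, so the characteristic polynomial is λ² − (1)λ + (-6) with roots 3 and -2.
Eigenvectors give P = [[4, 3], [-1, -1]] with P⁻¹ = [[1, 3], [-1, -4]], and B = P·diag(3, -2)·P⁻¹.
Then B⁵ = P·diag(243, -32)·P⁻¹ = [[972, -96], [-243, 32]] · [[1, 3], [-1, -4]] = [[1068, 3300], [-275, -857]].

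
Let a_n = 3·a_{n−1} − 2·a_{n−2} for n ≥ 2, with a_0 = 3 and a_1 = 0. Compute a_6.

With companion matrix A = [[3, −2], [1, 0]], [a_n, a_{n−1}]ᵀ = A·[a_{n−1}, a_{n−2}]ᵀ, so [a_6, a_5]ᵀ = A⁵·[a_1, a_0]ᵀ.
A⁵ = [[63, −62], [31, −30]], giving [a_6, a_5]ᵀ = [[−186], [−90]].

−186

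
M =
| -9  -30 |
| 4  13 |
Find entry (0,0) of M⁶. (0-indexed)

-3639

tr M = 4 and det M = 3, so the characteristic polynomial is λ² − (4)λ + (3) with roots 3 and 1.
Eigenvectors give P = [[-5, -3], [2, 1]] with P⁻¹ = [[1, 3], [-2, -5]], and M = P·diag(3, 1)·P⁻¹.
Then M⁶ = P·diag(729, 1)·P⁻¹ = [[-3645, -3], [1458, 1]] · [[1, 3], [-2, -5]] = [[-3639, -10920], [1456, 4369]].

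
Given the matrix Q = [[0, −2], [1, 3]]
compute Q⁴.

[[−14, −30], [15, 31]]

tr Q = 3 and det Q = 2, so the characteristic polynomial is λ² − (3)λ + (2) with roots 1 and 2.
Eigenvectors give P = [[2, 1], [−1, −1]] with P⁻¹ = [[1, 1], [−1, −2]], and Q = P·diag(1, 2)·P⁻¹.
Then Q⁴ = P·diag(1, 16)·P⁻¹ = [[2, 16], [−1, −16]] · [[1, 1], [−1, −2]] = [[−14, −30], [15, 31]].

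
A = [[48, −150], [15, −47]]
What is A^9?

tr A = 1 and det A = −6, so the characteristic polynomial is λ² − (1)λ + (−6) with roots −2 and 3.
Eigenvectors give P = [[3, 10], [1, 3]] with P⁻¹ = [[−3, 10], [1, −3]], and A = P·diag(−2, 3)·P⁻¹.
Then A^9 = P·diag(−512, 19683)·P⁻¹ = [[−1536, 196830], [−512, 59049]] · [[−3, 10], [1, −3]] = [[201438, −605850], [60585, −182267]].

[[201438, −605850], [60585, −182267]]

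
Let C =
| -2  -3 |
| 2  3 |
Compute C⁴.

C² = C (a projection; rank 1, trace 1), so C⁴ = C.

[[-2, -3], [2, 3]]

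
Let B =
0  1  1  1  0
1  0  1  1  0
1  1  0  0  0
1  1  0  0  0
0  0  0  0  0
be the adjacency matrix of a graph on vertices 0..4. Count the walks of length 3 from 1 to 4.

The number of length-3 walks from vertex 1 to vertex 4 is entry (1,4) of B³, where B is the adjacency matrix.
B² = [[3, 2, 1, 1, 0], [2, 3, 1, 1, 0], [1, 1, 2, 2, 0], [1, 1, 2, 2, 0], [0, 0, 0, 0, 0]]
B³ = [[4, 5, 5, 5, 0], [5, 4, 5, 5, 0], [5, 5, 2, 2, 0], [5, 5, 2, 2, 0], [0, 0, 0, 0, 0]]

0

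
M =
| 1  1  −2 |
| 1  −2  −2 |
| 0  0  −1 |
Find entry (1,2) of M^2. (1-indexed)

−1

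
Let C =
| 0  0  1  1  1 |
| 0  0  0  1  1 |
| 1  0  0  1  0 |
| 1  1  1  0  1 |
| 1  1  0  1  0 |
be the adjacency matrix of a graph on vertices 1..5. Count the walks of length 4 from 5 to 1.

14

The number of length-4 walks from vertex 5 to vertex 1 is entry (5,1) of C⁴, where C is the adjacency matrix.
C² = [[3, 2, 1, 2, 1], [2, 2, 1, 1, 1], [1, 1, 2, 1, 2], [2, 1, 1, 4, 2], [1, 1, 2, 2, 3]]
C³ = [[4, 3, 5, 7, 7], [3, 2, 3, 6, 5], [5, 3, 2, 6, 3], [7, 6, 6, 6, 7], [7, 5, 3, 7, 4]]
C⁴ = [[19, 14, 11, 19, 14], [14, 11, 9, 13, 11], [11, 9, 11, 13, 14], [19, 13, 13, 26, 19], [14, 11, 14, 19, 19]]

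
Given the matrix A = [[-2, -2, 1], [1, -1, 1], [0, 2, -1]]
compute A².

[[2, 8, -5], [-3, 1, -1], [2, -4, 3]]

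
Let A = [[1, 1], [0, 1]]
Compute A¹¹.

A = I + N where N = [[0, 1], [0, 0]] is strictly upper-triangular, so N² = 0.
(I + N)¹¹ = I + 11·N = [[1, 11], [0, 1]].

[[1, 11], [0, 1]]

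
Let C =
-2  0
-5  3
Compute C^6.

[[64, 0], [-665, 729]]

tr C = 1 and det C = -6, so the characteristic polynomial is λ² − (1)λ + (-6) with roots 3 and -2.
Eigenvectors give P = [[0, 1], [-1, 1]] with P⁻¹ = [[1, -1], [1, 0]], and C = P·diag(3, -2)·P⁻¹.
Then C^6 = P·diag(729, 64)·P⁻¹ = [[0, 64], [-729, 64]] · [[1, -1], [1, 0]] = [[64, 0], [-665, 729]].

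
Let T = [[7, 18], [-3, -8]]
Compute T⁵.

[[67, 198], [-33, -98]]

tr T = -1 and det T = -2, so the characteristic polynomial is λ² − (-1)λ + (-2) with roots -2 and 1.
Eigenvectors give P = [[-2, 3], [1, -1]] with P⁻¹ = [[1, 3], [1, 2]], and T = P·diag(-2, 1)·P⁻¹.
Then T⁵ = P·diag(-32, 1)·P⁻¹ = [[64, 3], [-32, -1]] · [[1, 3], [1, 2]] = [[67, 198], [-33, -98]].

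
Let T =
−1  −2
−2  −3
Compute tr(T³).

T² = [[5, 8], [8, 13]]
T³ = [[−21, −34], [−34, −55]]

−76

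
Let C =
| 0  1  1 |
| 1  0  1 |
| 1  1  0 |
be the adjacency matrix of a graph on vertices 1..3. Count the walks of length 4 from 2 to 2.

The number of length-4 walks from vertex 2 to vertex 2 is entry (2,2) of C^4, where C is the adjacency matrix.
C^2 = [[2, 1, 1], [1, 2, 1], [1, 1, 2]]
C^3 = [[2, 3, 3], [3, 2, 3], [3, 3, 2]]
C^4 = [[6, 5, 5], [5, 6, 5], [5, 5, 6]]

6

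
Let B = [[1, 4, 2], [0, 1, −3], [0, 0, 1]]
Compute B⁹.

[[1, 36, −414], [0, 1, −27], [0, 0, 1]]

B = I + N where N = [[0, 4, 2], [0, 0, −3], [0, 0, 0]] is strictly upper-triangular, so N³ = 0.
(I + N)⁹ = I + 9·N + 36·N² = [[1, 36, −414], [0, 1, −27], [0, 0, 1]].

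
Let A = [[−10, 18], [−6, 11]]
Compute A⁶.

[[−188, 378], [−126, 253]]

tr A = 1 and det A = −2, so the characteristic polynomial is λ² − (1)λ + (−2) with roots 2 and −1.
Eigenvectors give P = [[−3, 2], [−2, 1]] with P⁻¹ = [[1, −2], [2, −3]], and A = P·diag(2, −1)·P⁻¹.
Then A⁶ = P·diag(64, 1)·P⁻¹ = [[−192, 2], [−128, 1]] · [[1, −2], [2, −3]] = [[−188, 378], [−126, 253]].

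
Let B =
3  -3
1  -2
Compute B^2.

[[6, -3], [1, 1]]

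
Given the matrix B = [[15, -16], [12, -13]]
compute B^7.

[[8751, -8752], [6564, -6565]]

tr B = 2 and det B = -3, so the characteristic polynomial is λ² − (2)λ + (-3) with roots -1 and 3.
Eigenvectors give P = [[1, 4], [1, 3]] with P⁻¹ = [[-3, 4], [1, -1]], and B = P·diag(-1, 3)·P⁻¹.
Then B^7 = P·diag(-1, 2187)·P⁻¹ = [[-1, 8748], [-1, 6561]] · [[-3, 4], [1, -1]] = [[8751, -8752], [6564, -6565]].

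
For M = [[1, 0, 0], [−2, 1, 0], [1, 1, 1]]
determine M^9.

[[1, 0, 0], [−18, 1, 0], [−63, 9, 1]]

M = I + N where N = [[0, 0, 0], [−2, 0, 0], [1, 1, 0]] is strictly lower-triangular, so N^3 = 0.
(I + N)^9 = I + 9·N + 36·N^2 = [[1, 0, 0], [−18, 1, 0], [−63, 9, 1]].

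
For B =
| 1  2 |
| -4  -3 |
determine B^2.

[[-7, -4], [8, 1]]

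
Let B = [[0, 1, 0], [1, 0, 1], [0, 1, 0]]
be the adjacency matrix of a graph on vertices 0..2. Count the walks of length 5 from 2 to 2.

The number of length-5 walks from vertex 2 to vertex 2 is entry (2,2) of B^5, where B is the adjacency matrix.
B^2 = [[1, 0, 1], [0, 2, 0], [1, 0, 1]]
B^3 = [[0, 2, 0], [2, 0, 2], [0, 2, 0]]
B^4 = [[2, 0, 2], [0, 4, 0], [2, 0, 2]]
B^5 = [[0, 4, 0], [4, 0, 4], [0, 4, 0]]

0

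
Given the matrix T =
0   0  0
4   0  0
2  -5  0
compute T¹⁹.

T is strictly triangular, hence nilpotent: T³ = 0, so T¹⁹ = 0.

[[0, 0, 0], [0, 0, 0], [0, 0, 0]]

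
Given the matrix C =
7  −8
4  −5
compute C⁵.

[[487, −488], [244, −245]]

tr C = 2 and det C = −3, so the characteristic polynomial is λ² − (2)λ + (−3) with roots 3 and −1.
Eigenvectors give P = [[−2, 1], [−1, 1]] with P⁻¹ = [[−1, 1], [−1, 2]], and C = P·diag(3, −1)·P⁻¹.
Then C⁵ = P·diag(243, −1)·P⁻¹ = [[−486, −1], [−243, −1]] · [[−1, 1], [−1, 2]] = [[487, −488], [244, −245]].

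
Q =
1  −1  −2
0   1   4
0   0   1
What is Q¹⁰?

Q = I + N where N = [[0, −1, −2], [0, 0, 4], [0, 0, 0]] is strictly upper-triangular, so N³ = 0.
(I + N)¹⁰ = I + 10·N + 45·N² = [[1, −10, −200], [0, 1, 40], [0, 0, 1]].

[[1, −10, −200], [0, 1, 40], [0, 0, 1]]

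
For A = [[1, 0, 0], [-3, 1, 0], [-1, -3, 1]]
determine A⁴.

[[1, 0, 0], [-12, 1, 0], [50, -12, 1]]

A = I + N where N = [[0, 0, 0], [-3, 0, 0], [-1, -3, 0]] is strictly lower-triangular, so N³ = 0.
(I + N)⁴ = I + 4·N + 6·N² = [[1, 0, 0], [-12, 1, 0], [50, -12, 1]].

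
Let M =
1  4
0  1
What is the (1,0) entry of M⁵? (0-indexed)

M = I + N where N = [[0, 4], [0, 0]] is strictly upper-triangular, so N² = 0.
(I + N)⁵ = I + 5·N = [[1, 20], [0, 1]].

0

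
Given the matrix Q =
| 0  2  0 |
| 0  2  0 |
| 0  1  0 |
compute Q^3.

[[0, 8, 0], [0, 8, 0], [0, 4, 0]]

Q^2 = [[0, 4, 0], [0, 4, 0], [0, 2, 0]]
Q^3 = [[0, 8, 0], [0, 8, 0], [0, 4, 0]]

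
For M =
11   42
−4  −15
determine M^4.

tr M = −4 and det M = 3, so the characteristic polynomial is λ² − (−4)λ + (3) with roots −3 and −1.
Eigenvectors give P = [[−3, 7], [1, −2]] with P⁻¹ = [[2, 7], [1, 3]], and M = P·diag(−3, −1)·P⁻¹.
Then M^4 = P·diag(81, 1)·P⁻¹ = [[−243, 7], [81, −2]] · [[2, 7], [1, 3]] = [[−479, −1680], [160, 561]].

[[−479, −1680], [160, 561]]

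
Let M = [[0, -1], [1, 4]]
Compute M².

[[-1, -4], [4, 15]]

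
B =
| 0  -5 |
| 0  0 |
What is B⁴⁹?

[[0, 0], [0, 0]]

B is strictly triangular, hence nilpotent: B² = 0, so B⁴⁹ = 0.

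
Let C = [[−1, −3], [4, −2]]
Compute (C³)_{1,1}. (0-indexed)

52

C² = [[−11, 9], [−12, −8]]
C³ = [[47, 15], [−20, 52]]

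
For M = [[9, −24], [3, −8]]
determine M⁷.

M² = M (a projection; rank 1, trace 1), so M⁷ = M.

[[9, −24], [3, −8]]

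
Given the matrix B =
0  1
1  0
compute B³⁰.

B² = I (check: tr B = 0 and det B = -1), so B³⁰ = I since 30 is even.

[[1, 0], [0, 1]]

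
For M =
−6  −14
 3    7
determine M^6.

M² = M (a projection; rank 1, trace 1), so M^6 = M.

[[−6, −14], [3, 7]]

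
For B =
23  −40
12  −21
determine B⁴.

[[481, −800], [240, −399]]

tr B = 2 and det B = −3, so the characteristic polynomial is λ² − (2)λ + (−3) with roots 3 and −1.
Eigenvectors give P = [[−2, −5], [−1, −3]] with P⁻¹ = [[−3, 5], [1, −2]], and B = P·diag(3, −1)·P⁻¹.
Then B⁴ = P·diag(81, 1)·P⁻¹ = [[−162, −5], [−81, −3]] · [[−3, 5], [1, −2]] = [[481, −800], [240, −399]].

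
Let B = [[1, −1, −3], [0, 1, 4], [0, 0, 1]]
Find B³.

B = I + N where N = [[0, −1, −3], [0, 0, 4], [0, 0, 0]] is strictly upper-triangular, so N³ = 0.
(I + N)³ = I + 3·N + 3·N² = [[1, −3, −21], [0, 1, 12], [0, 0, 1]].

[[1, −3, −21], [0, 1, 12], [0, 0, 1]]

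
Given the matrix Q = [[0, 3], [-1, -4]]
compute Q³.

Q² = [[-3, -12], [4, 13]]
Q³ = [[12, 39], [-13, -40]]

[[12, 39], [-13, -40]]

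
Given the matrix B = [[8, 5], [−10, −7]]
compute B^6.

tr B = 1 and det B = −6, so the characteristic polynomial is λ² − (1)λ + (−6) with roots −2 and 3.
Eigenvectors give P = [[−1, 1], [2, −1]] with P⁻¹ = [[1, 1], [2, 1]], and B = P·diag(−2, 3)·P⁻¹.
Then B^6 = P·diag(64, 729)·P⁻¹ = [[−64, 729], [128, −729]] · [[1, 1], [2, 1]] = [[1394, 665], [−1330, −601]].

[[1394, 665], [−1330, −601]]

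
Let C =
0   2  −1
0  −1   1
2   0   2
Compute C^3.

[[0, −2, 0], [2, 3, 1], [4, 4, 4]]

C^2 = [[−2, −2, 0], [2, 1, 1], [4, 4, 2]]
C^3 = [[0, −2, 0], [2, 3, 1], [4, 4, 4]]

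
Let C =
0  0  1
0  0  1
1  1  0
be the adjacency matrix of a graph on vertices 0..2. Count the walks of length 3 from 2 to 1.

2

The number of length-3 walks from vertex 2 to vertex 1 is entry (2,1) of C³, where C is the adjacency matrix.
C² = [[1, 1, 0], [1, 1, 0], [0, 0, 2]]
C³ = [[0, 0, 2], [0, 0, 2], [2, 2, 0]]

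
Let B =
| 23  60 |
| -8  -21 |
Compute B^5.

tr B = 2 and det B = -3, so the characteristic polynomial is λ² − (2)λ + (-3) with roots -1 and 3.
Eigenvectors give P = [[-5, -3], [2, 1]] with P⁻¹ = [[1, 3], [-2, -5]], and B = P·diag(-1, 3)·P⁻¹.
Then B^5 = P·diag(-1, 243)·P⁻¹ = [[5, -729], [-2, 243]] · [[1, 3], [-2, -5]] = [[1463, 3660], [-488, -1221]].

[[1463, 3660], [-488, -1221]]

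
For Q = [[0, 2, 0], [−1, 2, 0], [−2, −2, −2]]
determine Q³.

[[−4, 4, 0], [−2, 0, 0], [−4, −4, −8]]

Q² = [[−2, 4, 0], [−2, 2, 0], [6, −4, 4]]
Q³ = [[−4, 4, 0], [−2, 0, 0], [−4, −4, −8]]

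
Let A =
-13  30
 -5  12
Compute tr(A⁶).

tr A = -1 and det A = -6, so the characteristic polynomial is λ² − (-1)λ + (-6) with roots -3 and 2.
Eigenvectors give P = [[3, 2], [1, 1]] with P⁻¹ = [[1, -2], [-1, 3]], and A = P·diag(-3, 2)·P⁻¹.
Then A⁶ = P·diag(729, 64)·P⁻¹ = [[2187, 128], [729, 64]] · [[1, -2], [-1, 3]] = [[2059, -3990], [665, -1266]].

793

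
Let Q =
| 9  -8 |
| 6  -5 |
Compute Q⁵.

tr Q = 4 and det Q = 3, so the characteristic polynomial is λ² − (4)λ + (3) with roots 3 and 1.
Eigenvectors give P = [[4, -1], [3, -1]] with P⁻¹ = [[1, -1], [3, -4]], and Q = P·diag(3, 1)·P⁻¹.
Then Q⁵ = P·diag(243, 1)·P⁻¹ = [[972, -1], [729, -1]] · [[1, -1], [3, -4]] = [[969, -968], [726, -725]].

[[969, -968], [726, -725]]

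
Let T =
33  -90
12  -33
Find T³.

[[297, -810], [108, -297]]

tr T = 0 and det T = -9, so the characteristic polynomial is λ² − (0)λ + (-9) with roots 3 and -3.
Eigenvectors give P = [[3, -5], [1, -2]] with P⁻¹ = [[2, -5], [1, -3]], and T = P·diag(3, -3)·P⁻¹.
Then T³ = P·diag(27, -27)·P⁻¹ = [[81, 135], [27, 54]] · [[2, -5], [1, -3]] = [[297, -810], [108, -297]].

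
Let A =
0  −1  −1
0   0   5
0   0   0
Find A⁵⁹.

[[0, 0, 0], [0, 0, 0], [0, 0, 0]]

A is strictly triangular, hence nilpotent: A³ = 0, so A⁵⁹ = 0.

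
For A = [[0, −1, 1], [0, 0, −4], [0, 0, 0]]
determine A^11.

[[0, 0, 0], [0, 0, 0], [0, 0, 0]]

A is strictly triangular, hence nilpotent: A^3 = 0, so A^11 = 0.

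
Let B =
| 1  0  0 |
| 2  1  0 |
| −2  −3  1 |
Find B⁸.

[[1, 0, 0], [16, 1, 0], [−184, −24, 1]]

B = I + N where N = [[0, 0, 0], [2, 0, 0], [−2, −3, 0]] is strictly lower-triangular, so N³ = 0.
(I + N)⁸ = I + 8·N + 28·N² = [[1, 0, 0], [16, 1, 0], [−184, −24, 1]].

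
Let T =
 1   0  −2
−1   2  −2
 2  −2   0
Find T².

[[−3, 4, −2], [−7, 8, −2], [4, −4, 0]]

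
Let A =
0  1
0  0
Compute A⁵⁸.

A is strictly triangular, hence nilpotent: A² = 0, so A⁵⁸ = 0.

[[0, 0], [0, 0]]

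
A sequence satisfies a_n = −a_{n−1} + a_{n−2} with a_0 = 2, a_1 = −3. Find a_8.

89

With companion matrix M = [[−1, 1], [1, 0]], [a_n, a_{n−1}]ᵀ = M·[a_{n−1}, a_{n−2}]ᵀ, so [a_8, a_7]ᵀ = M⁷·[a_1, a_0]ᵀ.
M⁷ = [[−21, 13], [13, −8]], giving [a_8, a_7]ᵀ = [[89], [−55]].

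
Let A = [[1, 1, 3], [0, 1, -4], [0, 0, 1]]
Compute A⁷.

[[1, 7, -63], [0, 1, -28], [0, 0, 1]]

A = I + N where N = [[0, 1, 3], [0, 0, -4], [0, 0, 0]] is strictly upper-triangular, so N³ = 0.
(I + N)⁷ = I + 7·N + 21·N² = [[1, 7, -63], [0, 1, -28], [0, 0, 1]].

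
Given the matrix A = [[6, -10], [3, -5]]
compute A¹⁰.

A² = A (a projection; rank 1, trace 1), so A¹⁰ = A.

[[6, -10], [3, -5]]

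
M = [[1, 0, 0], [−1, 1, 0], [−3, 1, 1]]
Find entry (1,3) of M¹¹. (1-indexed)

M = I + N where N = [[0, 0, 0], [−1, 0, 0], [−3, 1, 0]] is strictly lower-triangular, so N³ = 0.
(I + N)¹¹ = I + 11·N + 55·N² = [[1, 0, 0], [−11, 1, 0], [−88, 11, 1]].

0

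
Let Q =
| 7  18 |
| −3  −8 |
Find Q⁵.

tr Q = −1 and det Q = −2, so the characteristic polynomial is λ² − (−1)λ + (−2) with roots 1 and −2.
Eigenvectors give P = [[3, −2], [−1, 1]] with P⁻¹ = [[1, 2], [1, 3]], and Q = P·diag(1, −2)·P⁻¹.
Then Q⁵ = P·diag(1, −32)·P⁻¹ = [[3, 64], [−1, −32]] · [[1, 2], [1, 3]] = [[67, 198], [−33, −98]].

[[67, 198], [−33, −98]]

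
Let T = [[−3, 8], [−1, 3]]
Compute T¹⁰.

T² = I (check: tr T = 0 and det T = −1), so T¹⁰ = I since 10 is even.

[[1, 0], [0, 1]]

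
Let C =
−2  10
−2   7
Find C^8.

[[−24964, 63050], [−12610, 31781]]

tr C = 5 and det C = 6, so the characteristic polynomial is λ² − (5)λ + (6) with roots 3 and 2.
Eigenvectors give P = [[2, 5], [1, 2]] with P⁻¹ = [[−2, 5], [1, −2]], and C = P·diag(3, 2)·P⁻¹.
Then C^8 = P·diag(6561, 256)·P⁻¹ = [[13122, 1280], [6561, 512]] · [[−2, 5], [1, −2]] = [[−24964, 63050], [−12610, 31781]].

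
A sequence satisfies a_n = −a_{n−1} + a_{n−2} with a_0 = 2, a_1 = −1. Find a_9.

−76

With companion matrix M = [[−1, 1], [1, 0]], [a_n, a_{n−1}]ᵀ = M·[a_{n−1}, a_{n−2}]ᵀ, so [a_9, a_8]ᵀ = M⁸·[a_1, a_0]ᵀ.
M⁸ = [[34, −21], [−21, 13]], giving [a_9, a_8]ᵀ = [[−76], [47]].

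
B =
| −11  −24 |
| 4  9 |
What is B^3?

tr B = −2 and det B = −3, so the characteristic polynomial is λ² − (−2)λ + (−3) with roots −3 and 1.
Eigenvectors give P = [[3, −2], [−1, 1]] with P⁻¹ = [[1, 2], [1, 3]], and B = P·diag(−3, 1)·P⁻¹.
Then B^3 = P·diag(−27, 1)·P⁻¹ = [[−81, −2], [27, 1]] · [[1, 2], [1, 3]] = [[−83, −168], [28, 57]].

[[−83, −168], [28, 57]]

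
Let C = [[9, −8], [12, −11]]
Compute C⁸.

[[−13119, 13120], [−19680, 19681]]

tr C = −2 and det C = −3, so the characteristic polynomial is λ² − (−2)λ + (−3) with roots 1 and −3.
Eigenvectors give P = [[1, −2], [1, −3]] with P⁻¹ = [[3, −2], [1, −1]], and C = P·diag(1, −3)·P⁻¹.
Then C⁸ = P·diag(1, 6561)·P⁻¹ = [[1, −13122], [1, −19683]] · [[3, −2], [1, −1]] = [[−13119, 13120], [−19680, 19681]].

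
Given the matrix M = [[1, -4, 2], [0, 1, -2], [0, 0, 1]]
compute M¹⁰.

[[1, -40, 380], [0, 1, -20], [0, 0, 1]]

M = I + N where N = [[0, -4, 2], [0, 0, -2], [0, 0, 0]] is strictly upper-triangular, so N³ = 0.
(I + N)¹⁰ = I + 10·N + 45·N² = [[1, -40, 380], [0, 1, -20], [0, 0, 1]].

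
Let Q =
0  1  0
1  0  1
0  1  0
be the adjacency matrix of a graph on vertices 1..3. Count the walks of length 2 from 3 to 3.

1

The number of length-2 walks from vertex 3 to vertex 3 is entry (3,3) of Q^2, where Q is the adjacency matrix.
Q^2 = [[1, 0, 1], [0, 2, 0], [1, 0, 1]]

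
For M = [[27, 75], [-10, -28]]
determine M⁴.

tr M = -1 and det M = -6, so the characteristic polynomial is λ² − (-1)λ + (-6) with roots 2 and -3.
Eigenvectors give P = [[-3, 5], [1, -2]] with P⁻¹ = [[-2, -5], [-1, -3]], and M = P·diag(2, -3)·P⁻¹.
Then M⁴ = P·diag(16, 81)·P⁻¹ = [[-48, 405], [16, -162]] · [[-2, -5], [-1, -3]] = [[-309, -975], [130, 406]].

[[-309, -975], [130, 406]]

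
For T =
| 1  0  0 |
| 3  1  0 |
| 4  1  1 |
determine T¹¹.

[[1, 0, 0], [33, 1, 0], [209, 11, 1]]

T = I + N where N = [[0, 0, 0], [3, 0, 0], [4, 1, 0]] is strictly lower-triangular, so N³ = 0.
(I + N)¹¹ = I + 11·N + 55·N² = [[1, 0, 0], [33, 1, 0], [209, 11, 1]].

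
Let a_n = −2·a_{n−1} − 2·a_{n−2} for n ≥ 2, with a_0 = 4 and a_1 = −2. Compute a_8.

With companion matrix M = [[−2, −2], [1, 0]], [a_n, a_{n−1}]ᵀ = M·[a_{n−1}, a_{n−2}]ᵀ, so [a_8, a_7]ᵀ = M⁷·[a_1, a_0]ᵀ.
M⁷ = [[0, 16], [−8, −16]], giving [a_8, a_7]ᵀ = [[64], [−48]].

64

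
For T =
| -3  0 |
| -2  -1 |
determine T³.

[[-27, 0], [-26, -1]]

tr T = -4 and det T = 3, so the characteristic polynomial is λ² − (-4)λ + (3) with roots -3 and -1.
Eigenvectors give P = [[1, 0], [1, -1]] with P⁻¹ = [[1, 0], [1, -1]], and T = P·diag(-3, -1)·P⁻¹.
Then T³ = P·diag(-27, -1)·P⁻¹ = [[-27, 0], [-27, 1]] · [[1, 0], [1, -1]] = [[-27, 0], [-26, -1]].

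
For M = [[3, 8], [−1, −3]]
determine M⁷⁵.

M² = I (check: tr M = 0 and det M = −1), so M⁷⁵ = M since 75 is odd.

[[3, 8], [−1, −3]]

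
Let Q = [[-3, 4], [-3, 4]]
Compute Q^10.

Q² = Q (a projection; rank 1, trace 1), so Q^10 = Q.

[[-3, 4], [-3, 4]]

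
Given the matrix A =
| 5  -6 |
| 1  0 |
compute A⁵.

tr A = 5 and det A = 6, so the characteristic polynomial is λ² − (5)λ + (6) with roots 3 and 2.
Eigenvectors give P = [[-3, -2], [-1, -1]] with P⁻¹ = [[-1, 2], [1, -3]], and A = P·diag(3, 2)·P⁻¹.
Then A⁵ = P·diag(243, 32)·P⁻¹ = [[-729, -64], [-243, -32]] · [[-1, 2], [1, -3]] = [[665, -1266], [211, -390]].

[[665, -1266], [211, -390]]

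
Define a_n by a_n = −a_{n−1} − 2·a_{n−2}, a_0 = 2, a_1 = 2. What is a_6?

With companion matrix A = [[−1, −2], [1, 0]], [a_n, a_{n−1}]ᵀ = A·[a_{n−1}, a_{n−2}]ᵀ, so [a_6, a_5]ᵀ = A⁵·[a_1, a_0]ᵀ.
A⁵ = [[−5, 2], [−1, −6]], giving [a_6, a_5]ᵀ = [[−6], [−14]].

−6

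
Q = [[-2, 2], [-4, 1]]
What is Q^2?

[[-4, -2], [4, -7]]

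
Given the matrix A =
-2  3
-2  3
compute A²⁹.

[[-2, 3], [-2, 3]]

A² = A (a projection; rank 1, trace 1), so A²⁹ = A.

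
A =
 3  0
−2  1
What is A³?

[[27, 0], [−26, 1]]

tr A = 4 and det A = 3, so the characteristic polynomial is λ² − (4)λ + (3) with roots 1 and 3.
Eigenvectors give P = [[0, −1], [1, 1]] with P⁻¹ = [[1, 1], [−1, 0]], and A = P·diag(1, 3)·P⁻¹.
Then A³ = P·diag(1, 27)·P⁻¹ = [[0, −27], [1, 27]] · [[1, 1], [−1, 0]] = [[27, 0], [−26, 1]].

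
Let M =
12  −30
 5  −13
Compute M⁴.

tr M = −1 and det M = −6, so the characteristic polynomial is λ² − (−1)λ + (−6) with roots 2 and −3.
Eigenvectors give P = [[3, 2], [1, 1]] with P⁻¹ = [[1, −2], [−1, 3]], and M = P·diag(2, −3)·P⁻¹.
Then M⁴ = P·diag(16, 81)·P⁻¹ = [[48, 162], [16, 81]] · [[1, −2], [−1, 3]] = [[−114, 390], [−65, 211]].

[[−114, 390], [−65, 211]]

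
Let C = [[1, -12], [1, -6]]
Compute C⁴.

[[-179, 780], [-65, 276]]

tr C = -5 and det C = 6, so the characteristic polynomial is λ² − (-5)λ + (6) with roots -2 and -3.
Eigenvectors give P = [[-4, 3], [-1, 1]] with P⁻¹ = [[-1, 3], [-1, 4]], and C = P·diag(-2, -3)·P⁻¹.
Then C⁴ = P·diag(16, 81)·P⁻¹ = [[-64, 243], [-16, 81]] · [[-1, 3], [-1, 4]] = [[-179, 780], [-65, 276]].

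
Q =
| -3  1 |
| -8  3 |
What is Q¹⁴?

Q² = I (check: tr Q = 0 and det Q = -1), so Q¹⁴ = I since 14 is even.

[[1, 0], [0, 1]]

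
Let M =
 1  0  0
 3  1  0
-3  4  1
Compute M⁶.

M = I + N where N = [[0, 0, 0], [3, 0, 0], [-3, 4, 0]] is strictly lower-triangular, so N³ = 0.
(I + N)⁶ = I + 6·N + 15·N² = [[1, 0, 0], [18, 1, 0], [162, 24, 1]].

[[1, 0, 0], [18, 1, 0], [162, 24, 1]]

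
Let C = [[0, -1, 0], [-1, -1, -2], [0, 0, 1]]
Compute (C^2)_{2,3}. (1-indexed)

0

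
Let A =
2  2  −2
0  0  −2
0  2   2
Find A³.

[[8, −16, −32], [0, −8, 0], [0, 0, −8]]

A² = [[4, 0, −12], [0, −4, −4], [0, 4, 0]]
A³ = [[8, −16, −32], [0, −8, 0], [0, 0, −8]]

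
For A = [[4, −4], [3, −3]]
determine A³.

A² = A (a projection; rank 1, trace 1), so A³ = A.

[[4, −4], [3, −3]]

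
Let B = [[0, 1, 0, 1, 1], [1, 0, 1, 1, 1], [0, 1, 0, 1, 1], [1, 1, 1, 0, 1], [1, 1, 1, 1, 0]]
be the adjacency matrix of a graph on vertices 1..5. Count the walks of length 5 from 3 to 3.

96

The number of length-5 walks from vertex 3 to vertex 3 is entry (3,3) of B^5, where B is the adjacency matrix.
B^2 = [[3, 2, 3, 2, 2], [2, 4, 2, 3, 3], [3, 2, 3, 2, 2], [2, 3, 2, 4, 3], [2, 3, 2, 3, 4]]
B^3 = [[6, 10, 6, 10, 10], [10, 10, 10, 11, 11], [6, 10, 6, 10, 10], [10, 11, 10, 10, 11], [10, 11, 10, 11, 10]]
B^4 = [[30, 32, 30, 32, 32], [32, 42, 32, 41, 41], [30, 32, 30, 32, 32], [32, 41, 32, 42, 41], [32, 41, 32, 41, 42]]
B^5 = [[96, 124, 96, 124, 124], [124, 146, 124, 147, 147], [96, 124, 96, 124, 124], [124, 147, 124, 146, 147], [124, 147, 124, 147, 146]]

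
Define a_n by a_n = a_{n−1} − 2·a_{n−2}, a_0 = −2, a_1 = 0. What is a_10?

With companion matrix A = [[1, −2], [1, 0]], [a_n, a_{n−1}]ᵀ = A·[a_{n−1}, a_{n−2}]ᵀ, so [a_10, a_9]ᵀ = A⁹·[a_1, a_0]ᵀ.
A⁹ = [[−11, 34], [−17, 6]], giving [a_10, a_9]ᵀ = [[−68], [−12]].

−68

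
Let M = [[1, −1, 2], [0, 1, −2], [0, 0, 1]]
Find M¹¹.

M = I + N where N = [[0, −1, 2], [0, 0, −2], [0, 0, 0]] is strictly upper-triangular, so N³ = 0.
(I + N)¹¹ = I + 11·N + 55·N² = [[1, −11, 132], [0, 1, −22], [0, 0, 1]].

[[1, −11, 132], [0, 1, −22], [0, 0, 1]]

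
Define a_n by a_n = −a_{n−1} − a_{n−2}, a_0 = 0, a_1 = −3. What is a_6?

With companion matrix B = [[−1, −1], [1, 0]], [a_n, a_{n−1}]ᵀ = B·[a_{n−1}, a_{n−2}]ᵀ, so [a_6, a_5]ᵀ = B⁵·[a_1, a_0]ᵀ.
B⁵ = [[0, 1], [−1, −1]], giving [a_6, a_5]ᵀ = [[0], [3]].

0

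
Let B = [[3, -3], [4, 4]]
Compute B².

[[-3, -21], [28, 4]]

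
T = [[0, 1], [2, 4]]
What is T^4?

[[36, 80], [160, 356]]

T^2 = [[2, 4], [8, 18]]
T^3 = [[8, 18], [36, 80]]
T^4 = [[36, 80], [160, 356]]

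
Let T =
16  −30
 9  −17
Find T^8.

[[−1274, 2550], [−765, 1531]]

tr T = −1 and det T = −2, so the characteristic polynomial is λ² − (−1)λ + (−2) with roots −2 and 1.
Eigenvectors give P = [[5, −2], [3, −1]] with P⁻¹ = [[−1, 2], [−3, 5]], and T = P·diag(−2, 1)·P⁻¹.
Then T^8 = P·diag(256, 1)·P⁻¹ = [[1280, −2], [768, −1]] · [[−1, 2], [−3, 5]] = [[−1274, 2550], [−765, 1531]].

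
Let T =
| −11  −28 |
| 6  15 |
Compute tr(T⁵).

244

tr T = 4 and det T = 3, so the characteristic polynomial is λ² − (4)λ + (3) with roots 1 and 3.
Eigenvectors give P = [[7, −2], [−3, 1]] with P⁻¹ = [[1, 2], [3, 7]], and T = P·diag(1, 3)·P⁻¹.
Then T⁵ = P·diag(1, 243)·P⁻¹ = [[7, −486], [−3, 243]] · [[1, 2], [3, 7]] = [[−1451, −3388], [726, 1695]].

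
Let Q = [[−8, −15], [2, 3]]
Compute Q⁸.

[[38086, 94575], [−12610, −31269]]

tr Q = −5 and det Q = 6, so the characteristic polynomial is λ² − (−5)λ + (6) with roots −2 and −3.
Eigenvectors give P = [[−5, −3], [2, 1]] with P⁻¹ = [[1, 3], [−2, −5]], and Q = P·diag(−2, −3)·P⁻¹.
Then Q⁸ = P·diag(256, 6561)·P⁻¹ = [[−1280, −19683], [512, 6561]] · [[1, 3], [−2, −5]] = [[38086, 94575], [−12610, −31269]].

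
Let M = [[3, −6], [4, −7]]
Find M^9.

[[39363, −59046], [39364, −59047]]

tr M = −4 and det M = 3, so the characteristic polynomial is λ² − (−4)λ + (3) with roots −1 and −3.
Eigenvectors give P = [[3, 1], [2, 1]] with P⁻¹ = [[1, −1], [−2, 3]], and M = P·diag(−1, −3)·P⁻¹.
Then M^9 = P·diag(−1, −19683)·P⁻¹ = [[−3, −19683], [−2, −19683]] · [[1, −1], [−2, 3]] = [[39363, −59046], [39364, −59047]].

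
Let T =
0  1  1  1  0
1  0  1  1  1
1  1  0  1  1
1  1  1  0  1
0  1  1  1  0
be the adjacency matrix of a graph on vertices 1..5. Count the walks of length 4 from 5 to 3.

The number of length-4 walks from vertex 5 to vertex 3 is entry (5,3) of T⁴, where T is the adjacency matrix.
T² = [[3, 2, 2, 2, 3], [2, 4, 3, 3, 2], [2, 3, 4, 3, 2], [2, 3, 3, 4, 2], [3, 2, 2, 2, 3]]
T³ = [[6, 10, 10, 10, 6], [10, 10, 11, 11, 10], [10, 11, 10, 11, 10], [10, 11, 11, 10, 10], [6, 10, 10, 10, 6]]
T⁴ = [[30, 32, 32, 32, 30], [32, 42, 41, 41, 32], [32, 41, 42, 41, 32], [32, 41, 41, 42, 32], [30, 32, 32, 32, 30]]

32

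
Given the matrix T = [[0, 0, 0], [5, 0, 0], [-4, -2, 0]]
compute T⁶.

T is strictly triangular, hence nilpotent: T³ = 0, so T⁶ = 0.

[[0, 0, 0], [0, 0, 0], [0, 0, 0]]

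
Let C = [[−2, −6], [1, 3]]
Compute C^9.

C² = C (a projection; rank 1, trace 1), so C^9 = C.

[[−2, −6], [1, 3]]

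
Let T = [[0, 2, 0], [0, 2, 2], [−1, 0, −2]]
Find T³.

T² = [[0, 4, 4], [−2, 4, 0], [2, −2, 4]]
T³ = [[−4, 8, 0], [0, 4, 8], [−4, 0, −12]]

[[−4, 8, 0], [0, 4, 8], [−4, 0, −12]]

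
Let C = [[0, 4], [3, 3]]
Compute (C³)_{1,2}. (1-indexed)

84

C² = [[12, 12], [9, 21]]
C³ = [[36, 84], [63, 99]]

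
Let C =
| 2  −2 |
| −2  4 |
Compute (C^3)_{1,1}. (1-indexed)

40

C^2 = [[8, −12], [−12, 20]]
C^3 = [[40, −64], [−64, 104]]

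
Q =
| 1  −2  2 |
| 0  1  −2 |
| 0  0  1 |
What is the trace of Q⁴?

3

Q = I + N where N = [[0, −2, 2], [0, 0, −2], [0, 0, 0]] is strictly upper-triangular, so N³ = 0.
(I + N)⁴ = I + 4·N + 6·N² = [[1, −8, 32], [0, 1, −8], [0, 0, 1]].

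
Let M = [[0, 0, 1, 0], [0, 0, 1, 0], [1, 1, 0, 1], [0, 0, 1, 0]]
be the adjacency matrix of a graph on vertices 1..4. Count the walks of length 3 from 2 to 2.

The number of length-3 walks from vertex 2 to vertex 2 is entry (2,2) of M^3, where M is the adjacency matrix.
M^2 = [[1, 1, 0, 1], [1, 1, 0, 1], [0, 0, 3, 0], [1, 1, 0, 1]]
M^3 = [[0, 0, 3, 0], [0, 0, 3, 0], [3, 3, 0, 3], [0, 0, 3, 0]]

0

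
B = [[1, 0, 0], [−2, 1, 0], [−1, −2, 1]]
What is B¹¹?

[[1, 0, 0], [−22, 1, 0], [209, −22, 1]]

B = I + N where N = [[0, 0, 0], [−2, 0, 0], [−1, −2, 0]] is strictly lower-triangular, so N³ = 0.
(I + N)¹¹ = I + 11·N + 55·N² = [[1, 0, 0], [−22, 1, 0], [209, −22, 1]].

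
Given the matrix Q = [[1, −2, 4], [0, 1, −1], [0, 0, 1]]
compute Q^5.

Q = I + N where N = [[0, −2, 4], [0, 0, −1], [0, 0, 0]] is strictly upper-triangular, so N^3 = 0.
(I + N)^5 = I + 5·N + 10·N^2 = [[1, −10, 40], [0, 1, −5], [0, 0, 1]].

[[1, −10, 40], [0, 1, −5], [0, 0, 1]]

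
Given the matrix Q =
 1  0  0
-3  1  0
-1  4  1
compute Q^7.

Q = I + N where N = [[0, 0, 0], [-3, 0, 0], [-1, 4, 0]] is strictly lower-triangular, so N^3 = 0.
(I + N)^7 = I + 7·N + 21·N^2 = [[1, 0, 0], [-21, 1, 0], [-259, 28, 1]].

[[1, 0, 0], [-21, 1, 0], [-259, 28, 1]]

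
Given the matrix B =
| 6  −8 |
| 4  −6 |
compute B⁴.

tr B = 0 and det B = −4, so the characteristic polynomial is λ² − (0)λ + (−4) with roots 2 and −2.
Eigenvectors give P = [[2, 1], [1, 1]] with P⁻¹ = [[1, −1], [−1, 2]], and B = P·diag(2, −2)·P⁻¹.
Then B⁴ = P·diag(16, 16)·P⁻¹ = [[32, 16], [16, 16]] · [[1, −1], [−1, 2]] = [[16, 0], [0, 16]].

[[16, 0], [0, 16]]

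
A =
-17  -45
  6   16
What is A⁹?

tr A = -1 and det A = -2, so the characteristic polynomial is λ² − (-1)λ + (-2) with roots 1 and -2.
Eigenvectors give P = [[-5, -3], [2, 1]] with P⁻¹ = [[1, 3], [-2, -5]], and A = P·diag(1, -2)·P⁻¹.
Then A⁹ = P·diag(1, -512)·P⁻¹ = [[-5, 1536], [2, -512]] · [[1, 3], [-2, -5]] = [[-3077, -7695], [1026, 2566]].

[[-3077, -7695], [1026, 2566]]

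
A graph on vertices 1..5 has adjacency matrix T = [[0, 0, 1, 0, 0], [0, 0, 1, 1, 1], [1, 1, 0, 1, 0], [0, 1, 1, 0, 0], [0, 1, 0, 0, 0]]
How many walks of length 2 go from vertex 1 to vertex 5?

0

The number of length-2 walks from vertex 1 to vertex 5 is entry (1,5) of T^2, where T is the adjacency matrix.
T^2 = [[1, 1, 0, 1, 0], [1, 3, 1, 1, 0], [0, 1, 3, 1, 1], [1, 1, 1, 2, 1], [0, 0, 1, 1, 1]]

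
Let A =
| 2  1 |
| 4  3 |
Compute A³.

A² = [[8, 5], [20, 13]]
A³ = [[36, 23], [92, 59]]

[[36, 23], [92, 59]]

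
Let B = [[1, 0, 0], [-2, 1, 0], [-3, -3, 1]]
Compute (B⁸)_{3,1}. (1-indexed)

144

B = I + N where N = [[0, 0, 0], [-2, 0, 0], [-3, -3, 0]] is strictly lower-triangular, so N³ = 0.
(I + N)⁸ = I + 8·N + 28·N² = [[1, 0, 0], [-16, 1, 0], [144, -24, 1]].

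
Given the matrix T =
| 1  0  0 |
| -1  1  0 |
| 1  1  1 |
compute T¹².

[[1, 0, 0], [-12, 1, 0], [-54, 12, 1]]

T = I + N where N = [[0, 0, 0], [-1, 0, 0], [1, 1, 0]] is strictly lower-triangular, so N³ = 0.
(I + N)¹² = I + 12·N + 66·N² = [[1, 0, 0], [-12, 1, 0], [-54, 12, 1]].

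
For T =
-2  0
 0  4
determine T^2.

[[4, 0], [0, 16]]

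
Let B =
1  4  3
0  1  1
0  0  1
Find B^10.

[[1, 40, 210], [0, 1, 10], [0, 0, 1]]

B = I + N where N = [[0, 4, 3], [0, 0, 1], [0, 0, 0]] is strictly upper-triangular, so N^3 = 0.
(I + N)^10 = I + 10·N + 45·N^2 = [[1, 40, 210], [0, 1, 10], [0, 0, 1]].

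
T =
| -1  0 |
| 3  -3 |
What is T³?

[[-1, 0], [39, -27]]

T² = [[1, 0], [-12, 9]]
T³ = [[-1, 0], [39, -27]]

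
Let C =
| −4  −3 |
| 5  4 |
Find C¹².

C² = I (check: tr C = 0 and det C = −1), so C¹² = I since 12 is even.

[[1, 0], [0, 1]]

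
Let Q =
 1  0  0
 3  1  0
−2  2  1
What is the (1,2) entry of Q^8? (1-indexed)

Q = I + N where N = [[0, 0, 0], [3, 0, 0], [−2, 2, 0]] is strictly lower-triangular, so N^3 = 0.
(I + N)^8 = I + 8·N + 28·N^2 = [[1, 0, 0], [24, 1, 0], [152, 16, 1]].

0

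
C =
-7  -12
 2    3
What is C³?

tr C = -4 and det C = 3, so the characteristic polynomial is λ² − (-4)λ + (3) with roots -1 and -3.
Eigenvectors give P = [[-2, -3], [1, 1]] with P⁻¹ = [[1, 3], [-1, -2]], and C = P·diag(-1, -3)·P⁻¹.
Then C³ = P·diag(-1, -27)·P⁻¹ = [[2, 81], [-1, -27]] · [[1, 3], [-1, -2]] = [[-79, -156], [26, 51]].

[[-79, -156], [26, 51]]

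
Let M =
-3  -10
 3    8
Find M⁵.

tr M = 5 and det M = 6, so the characteristic polynomial is λ² − (5)λ + (6) with roots 2 and 3.
Eigenvectors give P = [[2, -5], [-1, 3]] with P⁻¹ = [[3, 5], [1, 2]], and M = P·diag(2, 3)·P⁻¹.
Then M⁵ = P·diag(32, 243)·P⁻¹ = [[64, -1215], [-32, 729]] · [[3, 5], [1, 2]] = [[-1023, -2110], [633, 1298]].

[[-1023, -2110], [633, 1298]]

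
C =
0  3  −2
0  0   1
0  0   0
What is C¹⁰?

C is strictly triangular, hence nilpotent: C³ = 0, so C¹⁰ = 0.

[[0, 0, 0], [0, 0, 0], [0, 0, 0]]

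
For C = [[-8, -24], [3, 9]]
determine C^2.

[[-8, -24], [3, 9]]

C² = C (a projection; rank 1, trace 1), so C^2 = C.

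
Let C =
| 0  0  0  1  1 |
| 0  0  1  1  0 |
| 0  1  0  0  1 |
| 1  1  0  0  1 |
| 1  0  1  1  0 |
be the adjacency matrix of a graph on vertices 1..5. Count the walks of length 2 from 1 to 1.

2

The number of length-2 walks from vertex 1 to vertex 1 is entry (1,1) of C², where C is the adjacency matrix.
C² = [[2, 1, 1, 1, 1], [1, 2, 0, 0, 2], [1, 0, 2, 2, 0], [1, 0, 2, 3, 1], [1, 2, 0, 1, 3]]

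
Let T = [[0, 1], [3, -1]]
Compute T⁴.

T² = [[3, -1], [-3, 4]]
T³ = [[-3, 4], [12, -7]]
T⁴ = [[12, -7], [-21, 19]]

[[12, -7], [-21, 19]]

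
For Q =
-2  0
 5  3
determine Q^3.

tr Q = 1 and det Q = -6, so the characteristic polynomial is λ² − (1)λ + (-6) with roots 3 and -2.
Eigenvectors give P = [[0, 1], [-1, -1]] with P⁻¹ = [[-1, -1], [1, 0]], and Q = P·diag(3, -2)·P⁻¹.
Then Q^3 = P·diag(27, -8)·P⁻¹ = [[0, -8], [-27, 8]] · [[-1, -1], [1, 0]] = [[-8, 0], [35, 27]].

[[-8, 0], [35, 27]]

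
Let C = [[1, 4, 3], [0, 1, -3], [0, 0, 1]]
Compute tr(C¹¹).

3

C = I + N where N = [[0, 4, 3], [0, 0, -3], [0, 0, 0]] is strictly upper-triangular, so N³ = 0.
(I + N)¹¹ = I + 11·N + 55·N² = [[1, 44, -627], [0, 1, -33], [0, 0, 1]].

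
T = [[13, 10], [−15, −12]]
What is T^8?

[[19171, 12610], [−18915, −12354]]

tr T = 1 and det T = −6, so the characteristic polynomial is λ² − (1)λ + (−6) with roots 3 and −2.
Eigenvectors give P = [[−1, −2], [1, 3]] with P⁻¹ = [[−3, −2], [1, 1]], and T = P·diag(3, −2)·P⁻¹.
Then T^8 = P·diag(6561, 256)·P⁻¹ = [[−6561, −512], [6561, 768]] · [[−3, −2], [1, 1]] = [[19171, 12610], [−18915, −12354]].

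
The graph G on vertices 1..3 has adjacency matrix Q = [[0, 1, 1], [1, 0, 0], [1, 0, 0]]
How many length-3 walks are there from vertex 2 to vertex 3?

0

The number of length-3 walks from vertex 2 to vertex 3 is entry (2,3) of Q³, where Q is the adjacency matrix.
Q² = [[2, 0, 0], [0, 1, 1], [0, 1, 1]]
Q³ = [[0, 2, 2], [2, 0, 0], [2, 0, 0]]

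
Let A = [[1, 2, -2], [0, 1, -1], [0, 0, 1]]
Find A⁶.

[[1, 12, -42], [0, 1, -6], [0, 0, 1]]

A = I + N where N = [[0, 2, -2], [0, 0, -1], [0, 0, 0]] is strictly upper-triangular, so N³ = 0.
(I + N)⁶ = I + 6·N + 15·N² = [[1, 12, -42], [0, 1, -6], [0, 0, 1]].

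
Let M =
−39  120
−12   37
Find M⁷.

[[−21879, 65640], [−6564, 19693]]

tr M = −2 and det M = −3, so the characteristic polynomial is λ² − (−2)λ + (−3) with roots −3 and 1.
Eigenvectors give P = [[10, 3], [3, 1]] with P⁻¹ = [[1, −3], [−3, 10]], and M = P·diag(−3, 1)·P⁻¹.
Then M⁷ = P·diag(−2187, 1)·P⁻¹ = [[−21870, 3], [−6561, 1]] · [[1, −3], [−3, 10]] = [[−21879, 65640], [−6564, 19693]].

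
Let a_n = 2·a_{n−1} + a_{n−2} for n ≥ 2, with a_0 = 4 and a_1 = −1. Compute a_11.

With companion matrix B = [[2, 1], [1, 0]], [a_n, a_{n−1}]ᵀ = B·[a_{n−1}, a_{n−2}]ᵀ, so [a_11, a_10]ᵀ = B¹⁰·[a_1, a_0]ᵀ.
B¹⁰ = [[5741, 2378], [2378, 985]], giving [a_11, a_10]ᵀ = [[3771], [1562]].

3771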